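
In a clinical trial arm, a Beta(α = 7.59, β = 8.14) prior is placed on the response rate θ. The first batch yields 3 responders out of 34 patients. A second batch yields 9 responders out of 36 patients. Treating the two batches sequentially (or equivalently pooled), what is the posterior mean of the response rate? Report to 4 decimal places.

0.2285

The Beta prior is conjugate to a Binomial/Bernoulli likelihood; the update adds successes to α and failures to β.
After batch 1: Beta(7.59+3, 8.14+31) = Beta(10.59, 39.14).
After batch 2: Beta(10.59+9, 39.14+27) = Beta(19.59, 66.14).
Posterior mean = α/(α+β) = 19.59/85.73 = 0.2285.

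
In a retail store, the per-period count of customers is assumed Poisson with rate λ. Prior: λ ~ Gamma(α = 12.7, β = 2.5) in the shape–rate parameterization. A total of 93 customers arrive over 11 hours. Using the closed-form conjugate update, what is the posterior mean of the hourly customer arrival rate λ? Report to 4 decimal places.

7.8296

With a Gamma(shape α, rate β) prior, the Poisson likelihood is conjugate: the posterior is Gamma(α + ΣXᵢ, β + n).
Posterior: Gamma(α+S, β+n) = Gamma(12.7+93, 2.5+11) = Gamma(105.7, 13.5).
Posterior mean = α/β = 105.7/13.5 = 7.8296.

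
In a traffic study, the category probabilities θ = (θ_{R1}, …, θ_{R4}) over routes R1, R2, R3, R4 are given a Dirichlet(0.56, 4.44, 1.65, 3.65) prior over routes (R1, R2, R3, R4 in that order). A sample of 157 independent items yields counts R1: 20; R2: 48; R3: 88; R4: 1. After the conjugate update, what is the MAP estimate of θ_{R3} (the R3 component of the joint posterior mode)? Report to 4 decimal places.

0.5429

The Dirichlet prior is conjugate to the Multinomial likelihood: each posterior αⱼ = prior αⱼ + observed count nⱼ.
Posterior concentration: (20.56, 52.44, 89.65, 4.65), total = 167.30.
Joint mode component: (α_{R3}−1)/(Σα−K) = 88.65/163.30 = 0.5429.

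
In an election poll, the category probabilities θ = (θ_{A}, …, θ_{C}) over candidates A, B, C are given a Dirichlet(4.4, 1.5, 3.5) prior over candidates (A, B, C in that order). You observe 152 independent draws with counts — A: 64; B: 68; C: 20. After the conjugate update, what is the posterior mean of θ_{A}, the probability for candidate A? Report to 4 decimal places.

0.4238

The Dirichlet prior is conjugate to the Multinomial likelihood: each posterior αⱼ = prior αⱼ + observed count nⱼ.
Posterior concentration: (68.4, 69.5, 23.5), total = 161.4.
E[θ_{A}|data] = α_{A}/Σα = 68.4/161.4 = 0.4238.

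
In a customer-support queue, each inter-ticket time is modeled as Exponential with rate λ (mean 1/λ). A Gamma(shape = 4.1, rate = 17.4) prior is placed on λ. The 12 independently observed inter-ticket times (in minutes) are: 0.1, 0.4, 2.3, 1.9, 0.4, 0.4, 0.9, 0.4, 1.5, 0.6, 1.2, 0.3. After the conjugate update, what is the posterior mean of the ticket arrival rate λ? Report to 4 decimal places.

0.5791

With a Gamma(shape α, rate β) prior on the exponential rate λ, the posterior after n observations with total T = Σxᵢ is Gamma(α+n, β+T).
Sum of observations T = 10.4 minutes; n = 12.
Posterior: Gamma(4.1+12, 17.4+10.4) = Gamma(16.1, 27.8).
Posterior mean of λ = α/β = 16.1/27.8 = 0.5791.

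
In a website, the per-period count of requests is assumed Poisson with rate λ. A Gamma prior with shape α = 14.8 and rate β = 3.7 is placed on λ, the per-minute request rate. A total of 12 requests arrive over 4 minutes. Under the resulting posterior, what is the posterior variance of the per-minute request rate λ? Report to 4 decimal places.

With a Gamma(shape α, rate β) prior, the Poisson likelihood is conjugate: the posterior is Gamma(α + ΣXᵢ, β + n).
Posterior: Gamma(α+S, β+n) = Gamma(14.8+12, 3.7+4) = Gamma(26.8, 7.7).
Var = α/β² = 26.8/7.7² = 0.4520.

0.4520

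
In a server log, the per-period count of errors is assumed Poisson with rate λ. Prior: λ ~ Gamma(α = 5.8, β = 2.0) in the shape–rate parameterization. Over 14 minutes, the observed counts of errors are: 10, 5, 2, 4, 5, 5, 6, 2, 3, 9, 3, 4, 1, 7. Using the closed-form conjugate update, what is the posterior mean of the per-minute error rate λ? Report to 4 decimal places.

With a Gamma(shape α, rate β) prior, the Poisson likelihood is conjugate: the posterior is Gamma(α + ΣXᵢ, β + n).
Sum of counts S = 66 over n = 14 minutes.
Posterior: Gamma(α+S, β+n) = Gamma(5.8+66, 2.0+14) = Gamma(71.8, 16.0).
Posterior mean = α/β = 71.8/16.0 = 4.4875.

4.4875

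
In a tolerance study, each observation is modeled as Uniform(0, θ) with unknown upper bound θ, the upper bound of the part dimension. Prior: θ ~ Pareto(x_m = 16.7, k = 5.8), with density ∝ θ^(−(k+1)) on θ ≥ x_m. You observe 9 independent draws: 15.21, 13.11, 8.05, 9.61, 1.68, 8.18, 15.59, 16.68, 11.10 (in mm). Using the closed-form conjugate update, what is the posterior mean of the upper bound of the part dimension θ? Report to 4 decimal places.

17.9101

A Pareto(scale x_m, shape k) prior on the upper bound θ of Uniform(0, θ) is conjugate: posterior is Pareto(max(x_m, max xᵢ), k + n).
Sample maximum = 16.68; prior scale x_m = 16.7 → posterior scale = max = 16.70.
Posterior shape = 5.8 + 9 = 14.8.
E[θ|data] = k·x_m/(k−1) = 14.8·16.70/13.8 = 17.9101.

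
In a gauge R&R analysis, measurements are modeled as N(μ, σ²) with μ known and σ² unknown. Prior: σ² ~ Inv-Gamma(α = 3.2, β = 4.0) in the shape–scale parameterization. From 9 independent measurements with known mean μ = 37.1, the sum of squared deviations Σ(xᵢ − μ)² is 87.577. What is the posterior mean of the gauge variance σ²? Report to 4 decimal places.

7.1326

With known mean μ and an Inverse-Gamma(α, β) prior on σ², the Normal likelihood is conjugate: posterior is Inv-Gamma(α + n/2, β + Σ(xᵢ−μ)²/2).
Posterior: Inv-Gamma(3.2 + 9/2, 4.0 + 87.577/2) = Inv-Gamma(7.70, 47.7885).
E[σ²|data] = β/(α−1) = 47.7885/6.70 = 7.1326.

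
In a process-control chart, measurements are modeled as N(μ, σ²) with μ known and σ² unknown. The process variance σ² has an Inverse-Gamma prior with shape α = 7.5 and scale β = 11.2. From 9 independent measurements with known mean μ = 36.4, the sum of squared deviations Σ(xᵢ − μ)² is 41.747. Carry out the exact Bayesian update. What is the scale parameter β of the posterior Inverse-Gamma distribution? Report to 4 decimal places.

32.0735

With known mean μ and an Inverse-Gamma(α, β) prior on σ², the Normal likelihood is conjugate: posterior is Inv-Gamma(α + n/2, β + Σ(xᵢ−μ)²/2).
Posterior: Inv-Gamma(7.5 + 9/2, 11.2 + 41.747/2) = Inv-Gamma(12.00, 32.0735).
Posterior β = 32.0735.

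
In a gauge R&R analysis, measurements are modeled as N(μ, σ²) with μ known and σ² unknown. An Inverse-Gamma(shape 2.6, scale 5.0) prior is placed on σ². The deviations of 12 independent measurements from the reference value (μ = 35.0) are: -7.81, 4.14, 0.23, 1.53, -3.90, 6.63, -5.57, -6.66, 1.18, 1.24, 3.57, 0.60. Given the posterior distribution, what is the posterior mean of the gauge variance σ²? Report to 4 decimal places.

With known mean μ and an Inverse-Gamma(α, β) prior on σ², the Normal likelihood is conjugate: posterior is Inv-Gamma(α + n/2, β + Σ(xᵢ−μ)²/2).
Σ(xᵢ−μ)² = (-7.81)² + (4.14)² + (0.23)² + (1.53)² + (-3.90)² + (6.63)² + (-5.57)² + (-6.66)² + (1.18)² + (1.24)² + (3.57)² + (0.60)² = 231.1118.
Posterior: Inv-Gamma(2.6 + 12/2, 5.0 + 231.1118/2) = Inv-Gamma(8.60, 120.55590).
E[σ²|data] = β/(α−1) = 120.55590/7.60 = 15.8626.

15.8626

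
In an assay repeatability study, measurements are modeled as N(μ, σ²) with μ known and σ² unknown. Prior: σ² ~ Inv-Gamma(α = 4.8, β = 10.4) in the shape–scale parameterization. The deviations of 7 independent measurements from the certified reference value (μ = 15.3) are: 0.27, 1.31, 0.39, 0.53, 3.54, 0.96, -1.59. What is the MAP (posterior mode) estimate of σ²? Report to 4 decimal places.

With known mean μ and an Inverse-Gamma(α, β) prior on σ², the Normal likelihood is conjugate: posterior is Inv-Gamma(α + n/2, β + Σ(xᵢ−μ)²/2).
Σ(xᵢ−μ)² = (0.27)² + (1.31)² + (0.39)² + (0.53)² + (3.54)² + (0.96)² + (-1.59)² = 18.2033.
Posterior: Inv-Gamma(4.8 + 7/2, 10.4 + 18.2033/2) = Inv-Gamma(8.30, 19.50165).
Mode = β/(α+1) = 19.50165/9.30 = 2.0970.

2.0970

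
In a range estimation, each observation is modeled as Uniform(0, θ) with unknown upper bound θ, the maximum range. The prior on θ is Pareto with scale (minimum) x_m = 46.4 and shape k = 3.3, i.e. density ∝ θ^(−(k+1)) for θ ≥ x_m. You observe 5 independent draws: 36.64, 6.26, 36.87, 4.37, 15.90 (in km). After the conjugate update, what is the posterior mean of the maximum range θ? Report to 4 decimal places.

52.7562

A Pareto(scale x_m, shape k) prior on the upper bound θ of Uniform(0, θ) is conjugate: posterior is Pareto(max(x_m, max xᵢ), k + n).
Sample maximum = 36.87; prior scale x_m = 46.4 → posterior scale = max = 46.40.
Posterior shape = 3.3 + 5 = 8.3.
E[θ|data] = k·x_m/(k−1) = 8.3·46.40/7.3 = 52.7562.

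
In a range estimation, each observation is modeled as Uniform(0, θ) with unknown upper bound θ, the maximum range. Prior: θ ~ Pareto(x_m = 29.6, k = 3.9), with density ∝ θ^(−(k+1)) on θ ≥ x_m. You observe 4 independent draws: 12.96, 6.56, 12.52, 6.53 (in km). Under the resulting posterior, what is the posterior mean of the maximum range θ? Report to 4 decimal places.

A Pareto(scale x_m, shape k) prior on the upper bound θ of Uniform(0, θ) is conjugate: posterior is Pareto(max(x_m, max xᵢ), k + n).
Sample maximum = 12.96; prior scale x_m = 29.6 → posterior scale = max = 29.60.
Posterior shape = 3.9 + 4 = 7.9.
E[θ|data] = k·x_m/(k−1) = 7.9·29.60/6.9 = 33.8899.

33.8899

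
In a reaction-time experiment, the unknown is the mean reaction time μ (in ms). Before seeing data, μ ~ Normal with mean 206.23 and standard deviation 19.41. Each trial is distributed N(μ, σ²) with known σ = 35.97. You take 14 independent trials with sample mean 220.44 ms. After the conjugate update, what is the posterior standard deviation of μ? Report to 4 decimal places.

8.6147

For Normal data with known variance σ², a Normal(μ₀, σ₀²) prior on μ is conjugate. Posterior precision = 1/σ₀² + n/σ²; posterior mean is the precision-weighted average of μ₀ and x̄.
σ₀² = 19.41² = 376.7481, σ² = 35.97² = 1293.8409; σ² + n·σ₀² = 1293.8409 + 14·376.7481 = 6568.3143.
Posterior precision = 1/σ₀² + n/σ² = 1/376.7481 + 14/1293.8409 = (σ² + n·σ₀²)/(σ₀²σ²) = 6568.3143/(376.7481·1293.8409); posterior variance σₙ² = σ₀²σ²/(σ² + n·σ₀²) = 376.7481·1293.8409/6568.3143 = 74.212664.
Posterior SD = √σₙ² = √(376.7481·1293.8409/6568.3143) = 8.6147.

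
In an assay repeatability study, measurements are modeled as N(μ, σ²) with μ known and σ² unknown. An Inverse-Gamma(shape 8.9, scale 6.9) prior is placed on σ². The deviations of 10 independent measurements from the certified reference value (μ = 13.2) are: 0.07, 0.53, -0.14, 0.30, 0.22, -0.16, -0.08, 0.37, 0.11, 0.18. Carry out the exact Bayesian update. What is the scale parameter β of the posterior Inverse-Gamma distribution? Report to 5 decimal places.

7.22860

With known mean μ and an Inverse-Gamma(α, β) prior on σ², the Normal likelihood is conjugate: posterior is Inv-Gamma(α + n/2, β + Σ(xᵢ−μ)²/2).
Σ(xᵢ−μ)² = (0.07)² + (0.53)² + (-0.14)² + (0.30)² + (0.22)² + (-0.16)² + (-0.08)² + (0.37)² + (0.11)² + (0.18)² = 0.6572.
Posterior: Inv-Gamma(8.9 + 10/2, 6.9 + 0.6572/2) = Inv-Gamma(13.90, 7.22860).
Posterior β = 7.22860.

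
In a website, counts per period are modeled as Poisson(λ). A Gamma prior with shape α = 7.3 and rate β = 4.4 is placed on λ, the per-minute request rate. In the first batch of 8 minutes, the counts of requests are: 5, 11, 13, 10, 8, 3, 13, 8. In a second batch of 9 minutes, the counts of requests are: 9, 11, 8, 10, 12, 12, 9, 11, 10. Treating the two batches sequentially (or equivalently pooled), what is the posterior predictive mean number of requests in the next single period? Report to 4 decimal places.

7.9579

With a Gamma(shape α, rate β) prior, the Poisson likelihood is conjugate: the posterior is Gamma(α + ΣXᵢ, β + n).
Batch 1: sum of counts S = 71 over n = 8 minutes.
After batch 1: Gamma(α+S, β+n) = Gamma(7.3+71, 4.4+8) = Gamma(78.3, 12.4).
Batch 2: sum of counts S = 92 over n = 9 minutes.
After batch 2: Gamma(α+S, β+n) = Gamma(78.3+92, 12.4+9) = Gamma(170.3, 21.4).
The predictive distribution for one future period is NegBinom with mean α/β = 7.9579.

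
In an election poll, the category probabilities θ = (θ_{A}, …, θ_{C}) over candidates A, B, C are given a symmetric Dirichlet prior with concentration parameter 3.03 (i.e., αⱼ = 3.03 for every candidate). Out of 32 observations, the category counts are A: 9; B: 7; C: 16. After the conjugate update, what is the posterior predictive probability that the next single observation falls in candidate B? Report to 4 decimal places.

The Dirichlet prior is conjugate to the Multinomial likelihood: each posterior αⱼ = prior αⱼ + observed count nⱼ.
Posterior concentration: (12.03, 10.03, 19.03), total = 41.09.
P(next = B | data) = α_{B}/Σα = 0.2441.

0.2441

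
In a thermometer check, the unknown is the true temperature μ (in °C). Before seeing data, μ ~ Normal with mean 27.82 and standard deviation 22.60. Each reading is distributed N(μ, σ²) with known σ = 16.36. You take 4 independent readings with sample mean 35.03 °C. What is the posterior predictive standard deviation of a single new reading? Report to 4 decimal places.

18.0779

For Normal data with known variance σ², a Normal(μ₀, σ₀²) prior on μ is conjugate. Posterior precision = 1/σ₀² + n/σ²; posterior mean is the precision-weighted average of μ₀ and x̄.
σ₀² = 22.60² = 510.76, σ² = 16.36² = 267.6496; σ² + n·σ₀² = 267.6496 + 4·510.76 = 2310.6896.
Posterior precision = 1/σ₀² + n/σ² = 1/510.76 + 4/267.6496 = (σ² + n·σ₀²)/(σ₀²σ²) = 2310.6896/(510.76·267.6496); posterior variance σₙ² = σ₀²σ²/(σ² + n·σ₀²) = 510.76·267.6496/2310.6896 = 59.161867.
Predictive variance for one new observation = σₙ² + σ² = 510.76·267.6496/2310.6896 + 267.6496 = σ²·(σ₀² + 2310.6896)/2310.6896 = 267.6496·2821.4496/2310.6896 = 326.811467; SD = √(267.6496·2821.4496/2310.6896) = 18.0779.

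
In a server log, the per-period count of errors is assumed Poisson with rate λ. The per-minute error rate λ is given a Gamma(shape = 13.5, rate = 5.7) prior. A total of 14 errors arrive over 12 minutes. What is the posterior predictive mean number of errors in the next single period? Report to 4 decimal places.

With a Gamma(shape α, rate β) prior, the Poisson likelihood is conjugate: the posterior is Gamma(α + ΣXᵢ, β + n).
Posterior: Gamma(α+S, β+n) = Gamma(13.5+14, 5.7+12) = Gamma(27.5, 17.7).
The predictive distribution for one future period is NegBinom with mean α/β = 1.5537.

1.5537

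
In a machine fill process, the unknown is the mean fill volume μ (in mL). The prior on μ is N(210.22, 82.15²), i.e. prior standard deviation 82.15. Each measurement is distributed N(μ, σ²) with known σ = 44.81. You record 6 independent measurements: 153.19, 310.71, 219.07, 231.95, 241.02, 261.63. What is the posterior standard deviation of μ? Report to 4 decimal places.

For Normal data with known variance σ², a Normal(μ₀, σ₀²) prior on μ is conjugate. Posterior precision = 1/σ₀² + n/σ²; posterior mean is the precision-weighted average of μ₀ and x̄.
σ₀² = 82.15² = 6748.6225, σ² = 44.81² = 2007.9361; σ² + n·σ₀² = 2007.9361 + 6·6748.6225 = 42499.6711.
Posterior precision = 1/σ₀² + n/σ² = 1/6748.6225 + 6/2007.9361 = (σ² + n·σ₀²)/(σ₀²σ²) = 42499.6711/(6748.6225·2007.9361); posterior variance σₙ² = σ₀²σ²/(σ² + n·σ₀²) = 6748.6225·2007.9361/42499.6711 = 318.844885.
Posterior SD = √σₙ² = √(6748.6225·2007.9361/42499.6711) = 17.8562.

17.8562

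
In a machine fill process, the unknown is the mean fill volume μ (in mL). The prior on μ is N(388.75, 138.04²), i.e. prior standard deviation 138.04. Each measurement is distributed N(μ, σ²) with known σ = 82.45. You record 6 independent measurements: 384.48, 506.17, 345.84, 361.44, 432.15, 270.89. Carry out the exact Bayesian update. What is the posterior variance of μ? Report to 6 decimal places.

For Normal data with known variance σ², a Normal(μ₀, σ₀²) prior on μ is conjugate. Posterior precision = 1/σ₀² + n/σ²; posterior mean is the precision-weighted average of μ₀ and x̄.
σ₀² = 138.04² = 19055.0416, σ² = 82.45² = 6798.0025; σ² + n·σ₀² = 6798.0025 + 6·19055.0416 = 121128.2521.
Posterior precision = 1/σ₀² + n/σ² = 1/19055.0416 + 6/6798.0025 = (σ² + n·σ₀²)/(σ₀²σ²) = 121128.2521/(19055.0416·6798.0025); posterior variance σₙ² = σ₀²σ²/(σ² + n·σ₀²) = 19055.0416·6798.0025/121128.2521 = 1069.413768.

1069.413768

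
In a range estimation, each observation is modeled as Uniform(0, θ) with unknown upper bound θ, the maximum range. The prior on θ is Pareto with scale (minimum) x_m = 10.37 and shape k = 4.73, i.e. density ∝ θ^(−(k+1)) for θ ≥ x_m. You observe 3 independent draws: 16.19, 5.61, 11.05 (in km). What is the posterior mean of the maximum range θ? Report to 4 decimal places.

18.5956

A Pareto(scale x_m, shape k) prior on the upper bound θ of Uniform(0, θ) is conjugate: posterior is Pareto(max(x_m, max xᵢ), k + n).
Sample maximum = 16.19; prior scale x_m = 10.37 → posterior scale = max = 16.19.
Posterior shape = 4.73 + 3 = 7.73.
E[θ|data] = k·x_m/(k−1) = 7.73·16.19/6.73 = 18.5956.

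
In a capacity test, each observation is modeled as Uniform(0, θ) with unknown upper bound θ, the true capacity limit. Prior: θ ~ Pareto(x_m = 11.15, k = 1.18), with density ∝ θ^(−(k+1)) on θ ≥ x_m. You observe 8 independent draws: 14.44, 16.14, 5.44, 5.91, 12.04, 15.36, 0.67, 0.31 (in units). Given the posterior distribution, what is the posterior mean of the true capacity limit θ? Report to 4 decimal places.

18.1131

A Pareto(scale x_m, shape k) prior on the upper bound θ of Uniform(0, θ) is conjugate: posterior is Pareto(max(x_m, max xᵢ), k + n).
Sample maximum = 16.14; prior scale x_m = 11.15 → posterior scale = max = 16.14.
Posterior shape = 1.18 + 8 = 9.18.
E[θ|data] = k·x_m/(k−1) = 9.18·16.14/8.18 = 18.1131.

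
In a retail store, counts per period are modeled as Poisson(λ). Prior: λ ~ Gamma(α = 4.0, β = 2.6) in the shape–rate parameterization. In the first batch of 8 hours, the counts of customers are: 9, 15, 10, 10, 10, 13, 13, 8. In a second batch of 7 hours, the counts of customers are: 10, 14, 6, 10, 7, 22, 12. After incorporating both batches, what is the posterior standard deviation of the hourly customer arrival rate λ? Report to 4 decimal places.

With a Gamma(shape α, rate β) prior, the Poisson likelihood is conjugate: the posterior is Gamma(α + ΣXᵢ, β + n).
Batch 1: sum of counts S = 88 over n = 8 hours.
After batch 1: Gamma(α+S, β+n) = Gamma(4.0+88, 2.6+8) = Gamma(92.0, 10.6).
Batch 2: sum of counts S = 81 over n = 7 hours.
After batch 2: Gamma(α+S, β+n) = Gamma(92.0+81, 10.6+7) = Gamma(173.0, 17.6).
SD = √α/β = √173.0/17.6 = 0.7473.

0.7473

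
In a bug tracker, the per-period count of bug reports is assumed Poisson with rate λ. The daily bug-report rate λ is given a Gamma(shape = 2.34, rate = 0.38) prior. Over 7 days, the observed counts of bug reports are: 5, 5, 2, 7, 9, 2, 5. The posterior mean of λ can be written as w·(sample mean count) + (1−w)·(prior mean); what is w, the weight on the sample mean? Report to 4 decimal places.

With a Gamma(shape α, rate β) prior, the Poisson likelihood is conjugate: the posterior is Gamma(α + ΣXᵢ, β + n).
Posterior mean = (α₀+S)/(β₀+n) = [n/(β₀+n)]·(S/n) + [β₀/(β₀+n)]·(α₀/β₀), so only n and β₀ enter the weight.
Weight on data w = n/(β₀+n) = 7/(0.38+7) = 7/7.38 = 0.9485.

0.9485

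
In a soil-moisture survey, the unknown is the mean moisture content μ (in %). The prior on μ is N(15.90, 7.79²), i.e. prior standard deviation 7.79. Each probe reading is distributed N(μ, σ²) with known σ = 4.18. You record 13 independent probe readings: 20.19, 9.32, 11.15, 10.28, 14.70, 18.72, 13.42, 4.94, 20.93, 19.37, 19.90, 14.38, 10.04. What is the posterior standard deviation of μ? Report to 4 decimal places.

For Normal data with known variance σ², a Normal(μ₀, σ₀²) prior on μ is conjugate. Posterior precision = 1/σ₀² + n/σ²; posterior mean is the precision-weighted average of μ₀ and x̄.
σ₀² = 7.79² = 60.6841, σ² = 4.18² = 17.4724; σ² + n·σ₀² = 17.4724 + 13·60.6841 = 806.3657.
Posterior precision = 1/σ₀² + n/σ² = 1/60.6841 + 13/17.4724 = (σ² + n·σ₀²)/(σ₀²σ²) = 806.3657/(60.6841·17.4724); posterior variance σₙ² = σ₀²σ²/(σ² + n·σ₀²) = 60.6841·17.4724/806.3657 = 1.314908.
Posterior SD = √σₙ² = √(60.6841·17.4724/806.3657) = 1.1467.

1.1467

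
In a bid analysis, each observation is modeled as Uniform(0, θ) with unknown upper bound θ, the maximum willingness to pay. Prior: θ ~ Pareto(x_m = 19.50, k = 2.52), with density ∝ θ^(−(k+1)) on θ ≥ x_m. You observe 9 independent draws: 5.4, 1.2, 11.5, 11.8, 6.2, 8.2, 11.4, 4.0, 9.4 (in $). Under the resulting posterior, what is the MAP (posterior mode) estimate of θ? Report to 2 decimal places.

19.50

A Pareto(scale x_m, shape k) prior on the upper bound θ of Uniform(0, θ) is conjugate: posterior is Pareto(max(x_m, max xᵢ), k + n).
Sample maximum = 11.8; prior scale x_m = 19.50 → posterior scale = max = 19.50.
Posterior shape = 2.52 + 9 = 11.52.
The Pareto density is decreasing on [x_m, ∞), so the mode is x_m = 19.50.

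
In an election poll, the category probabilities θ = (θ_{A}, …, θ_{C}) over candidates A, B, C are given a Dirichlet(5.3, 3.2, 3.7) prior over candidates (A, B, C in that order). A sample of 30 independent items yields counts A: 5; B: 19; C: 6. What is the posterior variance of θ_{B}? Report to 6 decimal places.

0.005771

The Dirichlet prior is conjugate to the Multinomial likelihood: each posterior αⱼ = prior αⱼ + observed count nⱼ.
Posterior concentration: (10.3, 22.2, 9.7), total = 42.2.
Var[θ_j] = α_j(Σα−α_j)/((Σα)²(Σα+1)) = 22.2·20.0/(42.2²·43.2) = 0.005771.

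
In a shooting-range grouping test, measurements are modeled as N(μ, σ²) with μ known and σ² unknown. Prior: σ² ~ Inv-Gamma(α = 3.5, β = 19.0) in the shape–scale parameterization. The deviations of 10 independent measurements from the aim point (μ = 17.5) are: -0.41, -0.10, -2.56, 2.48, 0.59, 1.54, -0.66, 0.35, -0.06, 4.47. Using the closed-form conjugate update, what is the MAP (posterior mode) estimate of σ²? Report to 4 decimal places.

3.9023

With known mean μ and an Inverse-Gamma(α, β) prior on σ², the Normal likelihood is conjugate: posterior is Inv-Gamma(α + n/2, β + Σ(xᵢ−μ)²/2).
Σ(xᵢ−μ)² = (-0.41)² + (-0.10)² + (-2.56)² + (2.48)² + (0.59)² + (1.54)² + (-0.66)² + (0.35)² + (-0.06)² + (4.47)² = 36.1444.
Posterior: Inv-Gamma(3.5 + 10/2, 19.0 + 36.1444/2) = Inv-Gamma(8.50, 37.07220).
Mode = β/(α+1) = 37.07220/9.50 = 3.9023.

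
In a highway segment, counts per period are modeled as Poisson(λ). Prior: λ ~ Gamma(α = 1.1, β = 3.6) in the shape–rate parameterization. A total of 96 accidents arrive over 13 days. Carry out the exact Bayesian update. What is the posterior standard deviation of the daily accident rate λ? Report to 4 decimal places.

With a Gamma(shape α, rate β) prior, the Poisson likelihood is conjugate: the posterior is Gamma(α + ΣXᵢ, β + n).
Posterior: Gamma(α+S, β+n) = Gamma(1.1+96, 3.6+13) = Gamma(97.1, 16.6).
SD = √α/β = √97.1/16.6 = 0.5936.

0.5936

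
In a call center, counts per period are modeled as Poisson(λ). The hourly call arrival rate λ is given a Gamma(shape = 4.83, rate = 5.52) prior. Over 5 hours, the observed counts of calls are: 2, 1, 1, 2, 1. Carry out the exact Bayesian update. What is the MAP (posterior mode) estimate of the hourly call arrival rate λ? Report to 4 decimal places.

1.0295

With a Gamma(shape α, rate β) prior, the Poisson likelihood is conjugate: the posterior is Gamma(α + ΣXᵢ, β + n).
Sum of counts S = 7 over n = 5 hours.
Posterior: Gamma(α+S, β+n) = Gamma(4.83+7, 5.52+5) = Gamma(11.83, 10.52).
Mode of Gamma(α,β) for α≥1 is (α−1)/β = 10.83/10.52 = 1.0295.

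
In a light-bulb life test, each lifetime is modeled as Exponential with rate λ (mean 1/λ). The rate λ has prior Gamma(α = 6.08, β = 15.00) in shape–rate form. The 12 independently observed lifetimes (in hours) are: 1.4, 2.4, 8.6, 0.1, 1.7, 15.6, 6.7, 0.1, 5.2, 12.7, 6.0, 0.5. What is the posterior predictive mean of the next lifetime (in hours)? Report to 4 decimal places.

4.4496

With a Gamma(shape α, rate β) prior on the exponential rate λ, the posterior after n observations with total T = Σxᵢ is Gamma(α+n, β+T).
Sum of observations T = 61.0 hours; n = 12.
Posterior: Gamma(6.08+12, 15.00+61.0) = Gamma(18.08, 76.00).
The predictive distribution for the next observation is Lomax; its mean is β/(α−1) = 76.00/17.08 = 4.4496.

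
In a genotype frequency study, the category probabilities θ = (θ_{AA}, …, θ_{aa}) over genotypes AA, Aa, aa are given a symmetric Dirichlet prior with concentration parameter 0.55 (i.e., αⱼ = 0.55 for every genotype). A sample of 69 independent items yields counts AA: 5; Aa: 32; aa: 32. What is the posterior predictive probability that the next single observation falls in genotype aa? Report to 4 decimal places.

The Dirichlet prior is conjugate to the Multinomial likelihood: each posterior αⱼ = prior αⱼ + observed count nⱼ.
Posterior concentration: (5.55, 32.55, 32.55), total = 70.65.
P(next = aa | data) = α_{aa}/Σα = 0.4607.

0.4607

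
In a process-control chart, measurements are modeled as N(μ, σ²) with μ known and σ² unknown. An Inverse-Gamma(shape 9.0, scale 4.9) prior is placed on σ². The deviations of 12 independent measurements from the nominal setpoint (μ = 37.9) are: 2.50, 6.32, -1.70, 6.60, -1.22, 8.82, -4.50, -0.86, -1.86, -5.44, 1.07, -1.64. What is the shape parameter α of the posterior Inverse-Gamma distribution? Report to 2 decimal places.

15.00

With known mean μ and an Inverse-Gamma(α, β) prior on σ², the Normal likelihood is conjugate: posterior is Inv-Gamma(α + n/2, β + Σ(xᵢ−μ)²/2).
Σ(xᵢ−μ)² = (2.50)² + (6.32)² + (-1.70)² + (6.60)² + (-1.22)² + (8.82)² + (-4.50)² + (-0.86)² + (-1.86)² + (-5.44)² + (1.07)² + (-1.64)² = 229.8005.
Posterior: Inv-Gamma(9.0 + 12/2, 4.9 + 229.8005/2) = Inv-Gamma(15.00, 119.80025).
Posterior α = 15.00.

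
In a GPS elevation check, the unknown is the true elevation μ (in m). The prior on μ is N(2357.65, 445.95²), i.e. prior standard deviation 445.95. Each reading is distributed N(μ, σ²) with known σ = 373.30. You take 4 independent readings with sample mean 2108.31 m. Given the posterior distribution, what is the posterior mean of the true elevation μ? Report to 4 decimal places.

For Normal data with known variance σ², a Normal(μ₀, σ₀²) prior on μ is conjugate. Posterior precision = 1/σ₀² + n/σ²; posterior mean is the precision-weighted average of μ₀ and x̄.
n·x̄ = 4·2108.31 = 8433.24.
σ₀² = 445.95² = 198871.4025, σ² = 373.30² = 139352.89; σ² + n·σ₀² = 139352.89 + 4·198871.4025 = 934838.5.
Posterior mean = (μ₀/σ₀² + n·x̄/σ²)/(1/σ₀² + n/σ²) = (σ²·μ₀ + σ₀²·n·x̄)/(σ² + n·σ₀²) = (139352.89·2357.65 + 198871.4025·8433.24)/934838.5 = 2005675607.5276/934838.5 = 2145.4782.

2145.4782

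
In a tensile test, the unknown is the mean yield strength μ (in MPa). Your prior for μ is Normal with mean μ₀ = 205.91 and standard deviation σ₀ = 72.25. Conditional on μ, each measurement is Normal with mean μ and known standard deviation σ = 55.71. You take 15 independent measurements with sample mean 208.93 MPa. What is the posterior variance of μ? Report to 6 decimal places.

For Normal data with known variance σ², a Normal(μ₀, σ₀²) prior on μ is conjugate. Posterior precision = 1/σ₀² + n/σ²; posterior mean is the precision-weighted average of μ₀ and x̄.
σ₀² = 72.25² = 5220.0625, σ² = 55.71² = 3103.6041; σ² + n·σ₀² = 3103.6041 + 15·5220.0625 = 81404.5416.
Posterior precision = 1/σ₀² + n/σ² = 1/5220.0625 + 15/3103.6041 = (σ² + n·σ₀²)/(σ₀²σ²) = 81404.5416/(5220.0625·3103.6041); posterior variance σₙ² = σ₀²σ²/(σ² + n·σ₀²) = 5220.0625·3103.6041/81404.5416 = 199.018471.

199.018471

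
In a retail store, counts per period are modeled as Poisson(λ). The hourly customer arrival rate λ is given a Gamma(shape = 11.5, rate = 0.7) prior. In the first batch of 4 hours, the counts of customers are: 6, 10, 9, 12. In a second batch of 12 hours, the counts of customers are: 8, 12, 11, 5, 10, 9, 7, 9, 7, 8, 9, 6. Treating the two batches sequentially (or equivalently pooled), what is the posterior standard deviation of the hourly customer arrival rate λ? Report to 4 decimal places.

0.7322

With a Gamma(shape α, rate β) prior, the Poisson likelihood is conjugate: the posterior is Gamma(α + ΣXᵢ, β + n).
Batch 1: sum of counts S = 37 over n = 4 hours.
After batch 1: Gamma(α+S, β+n) = Gamma(11.5+37, 0.7+4) = Gamma(48.5, 4.7).
Batch 2: sum of counts S = 101 over n = 12 hours.
After batch 2: Gamma(α+S, β+n) = Gamma(48.5+101, 4.7+12) = Gamma(149.5, 16.7).
SD = √α/β = √149.5/16.7 = 0.7322.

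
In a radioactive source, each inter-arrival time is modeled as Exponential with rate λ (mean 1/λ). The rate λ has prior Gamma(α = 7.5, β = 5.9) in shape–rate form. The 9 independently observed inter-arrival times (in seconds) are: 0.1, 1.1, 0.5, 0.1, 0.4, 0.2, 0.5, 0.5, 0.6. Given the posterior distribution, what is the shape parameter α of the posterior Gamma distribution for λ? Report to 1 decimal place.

16.5

With a Gamma(shape α, rate β) prior on the exponential rate λ, the posterior after n observations with total T = Σxᵢ is Gamma(α+n, β+T).
Sum of observations T = 4.0 seconds; n = 9.
Posterior: Gamma(7.5+9, 5.9+4.0) = Gamma(16.5, 9.9).
Posterior α = 16.5.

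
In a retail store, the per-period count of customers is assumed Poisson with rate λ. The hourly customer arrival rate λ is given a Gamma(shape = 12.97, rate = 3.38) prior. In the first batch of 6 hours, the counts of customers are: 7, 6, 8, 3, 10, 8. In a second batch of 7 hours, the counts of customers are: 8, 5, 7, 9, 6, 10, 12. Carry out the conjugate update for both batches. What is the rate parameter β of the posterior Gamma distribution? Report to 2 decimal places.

16.38

With a Gamma(shape α, rate β) prior, the Poisson likelihood is conjugate: the posterior is Gamma(α + ΣXᵢ, β + n).
Batch 1: sum of counts S = 42 over n = 6 hours.
After batch 1: Gamma(α+S, β+n) = Gamma(12.97+42, 3.38+6) = Gamma(54.97, 9.38).
Batch 2: sum of counts S = 57 over n = 7 hours.
After batch 2: Gamma(α+S, β+n) = Gamma(54.97+57, 9.38+7) = Gamma(111.97, 16.38).
Posterior β = 16.38.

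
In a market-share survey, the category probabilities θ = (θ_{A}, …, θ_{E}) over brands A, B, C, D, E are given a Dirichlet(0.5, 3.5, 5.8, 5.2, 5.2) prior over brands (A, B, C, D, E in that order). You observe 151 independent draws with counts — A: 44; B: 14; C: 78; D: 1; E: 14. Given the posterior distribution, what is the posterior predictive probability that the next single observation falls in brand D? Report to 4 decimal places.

The Dirichlet prior is conjugate to the Multinomial likelihood: each posterior αⱼ = prior αⱼ + observed count nⱼ.
Posterior concentration: (44.5, 17.5, 83.8, 6.2, 19.2), total = 171.2.
P(next = D | data) = α_{D}/Σα = 0.0362.

0.0362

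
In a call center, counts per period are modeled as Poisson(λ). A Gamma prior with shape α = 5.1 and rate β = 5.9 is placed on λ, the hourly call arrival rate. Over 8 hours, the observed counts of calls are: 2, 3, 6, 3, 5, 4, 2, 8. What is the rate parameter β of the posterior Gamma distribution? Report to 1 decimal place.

With a Gamma(shape α, rate β) prior, the Poisson likelihood is conjugate: the posterior is Gamma(α + ΣXᵢ, β + n).
Sum of counts S = 33 over n = 8 hours.
Posterior: Gamma(α+S, β+n) = Gamma(5.1+33, 5.9+8) = Gamma(38.1, 13.9).
Posterior β = 13.9.

13.9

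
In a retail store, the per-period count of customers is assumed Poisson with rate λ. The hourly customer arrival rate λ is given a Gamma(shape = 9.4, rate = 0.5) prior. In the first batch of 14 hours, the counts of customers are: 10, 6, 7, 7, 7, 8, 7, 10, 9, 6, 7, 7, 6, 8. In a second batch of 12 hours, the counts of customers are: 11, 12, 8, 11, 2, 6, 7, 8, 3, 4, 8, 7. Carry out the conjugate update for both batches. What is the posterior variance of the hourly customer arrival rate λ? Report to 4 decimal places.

With a Gamma(shape α, rate β) prior, the Poisson likelihood is conjugate: the posterior is Gamma(α + ΣXᵢ, β + n).
Batch 1: sum of counts S = 105 over n = 14 hours.
After batch 1: Gamma(α+S, β+n) = Gamma(9.4+105, 0.5+14) = Gamma(114.4, 14.5).
Batch 2: sum of counts S = 87 over n = 12 hours.
After batch 2: Gamma(α+S, β+n) = Gamma(114.4+87, 14.5+12) = Gamma(201.4, 26.5).
Var = α/β² = 201.4/26.5² = 0.2868.

0.2868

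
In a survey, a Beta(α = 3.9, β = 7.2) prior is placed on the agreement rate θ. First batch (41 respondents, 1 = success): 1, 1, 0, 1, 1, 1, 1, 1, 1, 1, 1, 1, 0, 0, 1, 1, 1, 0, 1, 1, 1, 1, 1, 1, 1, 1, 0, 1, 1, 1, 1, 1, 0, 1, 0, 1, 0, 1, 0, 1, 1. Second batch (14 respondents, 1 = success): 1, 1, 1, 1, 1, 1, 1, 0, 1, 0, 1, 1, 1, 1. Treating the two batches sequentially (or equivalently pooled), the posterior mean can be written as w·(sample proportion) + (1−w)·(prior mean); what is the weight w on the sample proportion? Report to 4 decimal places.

0.8321

The Beta prior is conjugate to a Binomial/Bernoulli likelihood; the update adds successes to α and failures to β.
Total number of respondents: n = 41 + 14 = 55.
Posterior mean = (α₀+k)/(α₀+β₀+n) = [n/(α₀+β₀+n)]·(k/n) + [(α₀+β₀)/(α₀+β₀+n)]·α₀/(α₀+β₀), so only n and the prior enter the weight.
The weight on the data is w = n/(α₀+β₀+n) = 55/(3.9+7.2+55) = 55/66.1 = 0.8321.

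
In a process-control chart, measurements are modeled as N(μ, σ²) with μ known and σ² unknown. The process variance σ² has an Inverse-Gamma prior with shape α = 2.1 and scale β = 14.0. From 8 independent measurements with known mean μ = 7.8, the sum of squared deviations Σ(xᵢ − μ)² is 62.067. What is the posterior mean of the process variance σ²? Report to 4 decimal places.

With known mean μ and an Inverse-Gamma(α, β) prior on σ², the Normal likelihood is conjugate: posterior is Inv-Gamma(α + n/2, β + Σ(xᵢ−μ)²/2).
Posterior: Inv-Gamma(2.1 + 8/2, 14.0 + 62.067/2) = Inv-Gamma(6.10, 45.0335).
E[σ²|data] = β/(α−1) = 45.0335/5.10 = 8.8301.

8.8301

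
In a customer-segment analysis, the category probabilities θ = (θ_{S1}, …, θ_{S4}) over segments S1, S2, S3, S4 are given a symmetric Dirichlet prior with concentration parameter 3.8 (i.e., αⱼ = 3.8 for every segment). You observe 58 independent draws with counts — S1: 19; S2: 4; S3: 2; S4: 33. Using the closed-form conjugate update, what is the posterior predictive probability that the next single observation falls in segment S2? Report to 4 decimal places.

The Dirichlet prior is conjugate to the Multinomial likelihood: each posterior αⱼ = prior αⱼ + observed count nⱼ.
Posterior concentration: (22.8, 7.8, 5.8, 36.8), total = 73.2.
P(next = S2 | data) = α_{S2}/Σα = 0.1066.

0.1066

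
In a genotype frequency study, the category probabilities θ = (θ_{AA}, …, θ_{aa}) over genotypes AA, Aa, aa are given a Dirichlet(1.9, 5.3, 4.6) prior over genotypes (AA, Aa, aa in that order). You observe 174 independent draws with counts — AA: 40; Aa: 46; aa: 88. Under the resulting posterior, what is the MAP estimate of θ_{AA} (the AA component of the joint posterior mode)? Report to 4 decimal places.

The Dirichlet prior is conjugate to the Multinomial likelihood: each posterior αⱼ = prior αⱼ + observed count nⱼ.
Posterior concentration: (41.9, 51.3, 92.6), total = 185.8.
Joint mode component: (α_{AA}−1)/(Σα−K) = 40.9/182.8 = 0.2237.

0.2237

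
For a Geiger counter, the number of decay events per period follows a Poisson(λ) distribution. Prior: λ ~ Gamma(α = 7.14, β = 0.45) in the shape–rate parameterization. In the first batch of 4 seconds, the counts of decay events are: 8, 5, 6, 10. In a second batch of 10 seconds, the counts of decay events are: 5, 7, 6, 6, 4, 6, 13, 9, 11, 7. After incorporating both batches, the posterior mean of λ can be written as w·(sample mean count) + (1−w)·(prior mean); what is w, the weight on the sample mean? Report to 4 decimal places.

With a Gamma(shape α, rate β) prior, the Poisson likelihood is conjugate: the posterior is Gamma(α + ΣXᵢ, β + n).
Total number of seconds: n = 4 + 10 = 14.
Posterior mean = (α₀+S)/(β₀+n) = [n/(β₀+n)]·(S/n) + [β₀/(β₀+n)]·(α₀/β₀), so only n and β₀ enter the weight.
Weight on data w = n/(β₀+n) = 14/(0.45+14) = 14/14.45 = 0.9689.

0.9689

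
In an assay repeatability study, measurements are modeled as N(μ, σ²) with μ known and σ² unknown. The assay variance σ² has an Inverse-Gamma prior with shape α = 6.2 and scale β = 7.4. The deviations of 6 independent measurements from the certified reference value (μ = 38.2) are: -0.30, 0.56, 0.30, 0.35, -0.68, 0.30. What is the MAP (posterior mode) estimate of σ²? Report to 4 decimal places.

0.7828

With known mean μ and an Inverse-Gamma(α, β) prior on σ², the Normal likelihood is conjugate: posterior is Inv-Gamma(α + n/2, β + Σ(xᵢ−μ)²/2).
Σ(xᵢ−μ)² = (-0.30)² + (0.56)² + (0.30)² + (0.35)² + (-0.68)² + (0.30)² = 1.1685.
Posterior: Inv-Gamma(6.2 + 6/2, 7.4 + 1.1685/2) = Inv-Gamma(9.20, 7.98425).
Mode = β/(α+1) = 7.98425/10.20 = 0.7828.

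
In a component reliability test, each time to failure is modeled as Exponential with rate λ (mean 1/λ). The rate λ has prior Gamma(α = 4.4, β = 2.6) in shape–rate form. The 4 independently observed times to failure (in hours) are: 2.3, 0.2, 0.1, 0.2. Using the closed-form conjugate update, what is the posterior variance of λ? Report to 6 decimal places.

With a Gamma(shape α, rate β) prior on the exponential rate λ, the posterior after n observations with total T = Σxᵢ is Gamma(α+n, β+T).
Sum of observations T = 2.8 hours; n = 4.
Posterior: Gamma(4.4+4, 2.6+2.8) = Gamma(8.4, 5.4).
Var = α/β² = 0.288066.

0.288066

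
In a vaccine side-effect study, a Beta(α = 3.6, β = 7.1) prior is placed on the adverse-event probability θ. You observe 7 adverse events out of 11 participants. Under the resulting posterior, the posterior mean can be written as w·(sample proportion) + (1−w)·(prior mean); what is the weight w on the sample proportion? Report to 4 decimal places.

The Beta prior is conjugate to a Binomial/Bernoulli likelihood; the update adds successes to α and failures to β.
Posterior mean = (α₀+k)/(α₀+β₀+n) = [n/(α₀+β₀+n)]·(k/n) + [(α₀+β₀)/(α₀+β₀+n)]·α₀/(α₀+β₀), so only n and the prior enter the weight.
The weight on the data is w = n/(α₀+β₀+n) = 11/(3.6+7.1+11) = 11/21.7 = 0.5069.

0.5069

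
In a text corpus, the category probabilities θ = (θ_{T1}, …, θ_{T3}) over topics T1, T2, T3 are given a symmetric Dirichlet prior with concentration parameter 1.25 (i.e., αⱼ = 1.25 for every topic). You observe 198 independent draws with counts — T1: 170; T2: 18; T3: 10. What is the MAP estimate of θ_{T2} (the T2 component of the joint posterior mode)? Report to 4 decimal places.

0.0918

The Dirichlet prior is conjugate to the Multinomial likelihood: each posterior αⱼ = prior αⱼ + observed count nⱼ.
Posterior concentration: (171.25, 19.25, 11.25), total = 201.75.
Joint mode component: (α_{T2}−1)/(Σα−K) = 18.25/198.75 = 0.0918.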